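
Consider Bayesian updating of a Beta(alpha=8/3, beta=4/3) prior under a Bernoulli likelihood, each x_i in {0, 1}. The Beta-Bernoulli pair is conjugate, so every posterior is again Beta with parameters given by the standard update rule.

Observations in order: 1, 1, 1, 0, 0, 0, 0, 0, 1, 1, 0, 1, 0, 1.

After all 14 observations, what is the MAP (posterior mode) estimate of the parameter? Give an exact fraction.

obs 1: x=1 → posterior Beta(11/3, 4/3)
obs 2: x=1 → posterior Beta(14/3, 4/3)
obs 3: x=1 → posterior Beta(17/3, 4/3)
obs 4: x=0 → posterior Beta(17/3, 7/3)
obs 5: x=0 → posterior Beta(17/3, 10/3)
obs 6: x=0 → posterior Beta(17/3, 13/3)
obs 7: x=0 → posterior Beta(17/3, 16/3)
obs 8: x=0 → posterior Beta(17/3, 19/3)
obs 9: x=1 → posterior Beta(20/3, 19/3)
obs 10: x=1 → posterior Beta(23/3, 19/3)
obs 11: x=0 → posterior Beta(23/3, 22/3)
obs 12: x=1 → posterior Beta(26/3, 22/3)
obs 13: x=0 → posterior Beta(26/3, 25/3)
obs 14: x=1 → posterior Beta(29/3, 25/3)

13/24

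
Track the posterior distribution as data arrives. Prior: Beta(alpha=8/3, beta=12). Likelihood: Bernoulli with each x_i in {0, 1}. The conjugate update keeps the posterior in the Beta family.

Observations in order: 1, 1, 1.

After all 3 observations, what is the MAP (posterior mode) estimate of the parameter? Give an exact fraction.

obs 1: x=1 → posterior Beta(11/3, 12)
obs 2: x=1 → posterior Beta(14/3, 12)
obs 3: x=1 → posterior Beta(17/3, 12)

14/47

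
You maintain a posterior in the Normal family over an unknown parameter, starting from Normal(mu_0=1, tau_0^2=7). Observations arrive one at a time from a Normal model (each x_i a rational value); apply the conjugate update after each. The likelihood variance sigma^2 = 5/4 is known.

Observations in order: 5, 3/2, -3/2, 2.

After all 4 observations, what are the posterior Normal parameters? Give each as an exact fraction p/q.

obs 1: x=5 → posterior Normal(145/33, 35/33)
obs 2: x=3/2 → posterior Normal(187/61, 35/61)
obs 3: x=-3/2 → posterior Normal(145/89, 35/89)
obs 4: x=2 → posterior Normal(67/39, 35/117)

mu_0=67/39, tau_0^2=35/117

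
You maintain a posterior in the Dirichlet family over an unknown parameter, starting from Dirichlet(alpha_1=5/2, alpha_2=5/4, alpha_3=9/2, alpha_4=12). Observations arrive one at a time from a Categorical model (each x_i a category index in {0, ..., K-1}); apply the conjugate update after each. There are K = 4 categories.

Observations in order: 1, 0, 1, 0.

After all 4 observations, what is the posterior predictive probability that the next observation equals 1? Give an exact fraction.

obs 1: x=1 → posterior Dirichlet(5/2, 9/4, 9/2, 12)
obs 2: x=0 → posterior Dirichlet(7/2, 9/4, 9/2, 12)
obs 3: x=1 → posterior Dirichlet(7/2, 13/4, 9/2, 12)
obs 4: x=0 → posterior Dirichlet(9/2, 13/4, 9/2, 12)

13/97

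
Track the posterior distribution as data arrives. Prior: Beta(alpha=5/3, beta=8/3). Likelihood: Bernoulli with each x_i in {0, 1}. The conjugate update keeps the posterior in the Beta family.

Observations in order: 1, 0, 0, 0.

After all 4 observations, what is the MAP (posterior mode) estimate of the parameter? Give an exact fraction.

5/19

obs 1: x=1 → posterior Beta(8/3, 8/3)
obs 2: x=0 → posterior Beta(8/3, 11/3)
obs 3: x=0 → posterior Beta(8/3, 14/3)
obs 4: x=0 → posterior Beta(8/3, 17/3)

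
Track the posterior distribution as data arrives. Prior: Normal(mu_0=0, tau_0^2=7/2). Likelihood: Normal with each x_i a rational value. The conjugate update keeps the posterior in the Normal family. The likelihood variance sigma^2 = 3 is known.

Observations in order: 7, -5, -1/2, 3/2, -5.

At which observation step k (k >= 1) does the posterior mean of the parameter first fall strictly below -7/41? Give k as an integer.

obs 1: x=7 → posterior Normal(49/13, 21/13)
obs 2: x=-5 → posterior Normal(7/10, 21/20)
obs 3: x=-1/2 → posterior Normal(7/18, 7/9)
obs 4: x=3/2 → posterior Normal(21/34, 21/34)
obs 5: x=-5 → posterior Normal(-14/41, 21/41)

k = 5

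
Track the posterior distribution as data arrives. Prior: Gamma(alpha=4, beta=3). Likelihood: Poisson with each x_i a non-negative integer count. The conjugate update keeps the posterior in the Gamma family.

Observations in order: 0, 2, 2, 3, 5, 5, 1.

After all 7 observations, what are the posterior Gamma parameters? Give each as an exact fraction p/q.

alpha=22, beta=10

obs 1: x=0 → posterior Gamma(4, 4)
obs 2: x=2 → posterior Gamma(6, 5)
obs 3: x=2 → posterior Gamma(8, 6)
obs 4: x=3 → posterior Gamma(11, 7)
obs 5: x=5 → posterior Gamma(16, 8)
obs 6: x=5 → posterior Gamma(21, 9)
obs 7: x=1 → posterior Gamma(22, 10)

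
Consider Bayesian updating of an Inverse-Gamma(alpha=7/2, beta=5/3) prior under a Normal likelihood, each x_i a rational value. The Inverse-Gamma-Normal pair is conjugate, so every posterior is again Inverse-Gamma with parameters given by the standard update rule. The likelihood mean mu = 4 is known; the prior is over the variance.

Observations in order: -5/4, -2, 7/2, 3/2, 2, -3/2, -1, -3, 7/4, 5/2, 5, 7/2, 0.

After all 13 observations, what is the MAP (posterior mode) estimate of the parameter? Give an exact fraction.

4949/528

obs 1: x=-5/4 → posterior Inverse-Gamma(4, 1483/96)
obs 2: x=-2 → posterior Inverse-Gamma(9/2, 3211/96)
obs 3: x=7/2 → posterior Inverse-Gamma(5, 3223/96)
obs 4: x=3/2 → posterior Inverse-Gamma(11/2, 3523/96)
obs 5: x=2 → posterior Inverse-Gamma(6, 3715/96)
obs 6: x=-3/2 → posterior Inverse-Gamma(13/2, 5167/96)
obs 7: x=-1 → posterior Inverse-Gamma(7, 6367/96)
obs 8: x=-3 → posterior Inverse-Gamma(15/2, 8719/96)
obs 9: x=7/4 → posterior Inverse-Gamma(8, 4481/48)
obs 10: x=5/2 → posterior Inverse-Gamma(17/2, 4535/48)
obs 11: x=5 → posterior Inverse-Gamma(9, 4559/48)
obs 12: x=7/2 → posterior Inverse-Gamma(19/2, 4565/48)
obs 13: x=0 → posterior Inverse-Gamma(10, 4949/48)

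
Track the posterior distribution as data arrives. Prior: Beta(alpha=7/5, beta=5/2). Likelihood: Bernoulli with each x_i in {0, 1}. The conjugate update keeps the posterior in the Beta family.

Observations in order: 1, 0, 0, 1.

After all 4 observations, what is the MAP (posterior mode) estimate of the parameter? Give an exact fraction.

obs 1: x=1 → posterior Beta(12/5, 5/2)
obs 2: x=0 → posterior Beta(12/5, 7/2)
obs 3: x=0 → posterior Beta(12/5, 9/2)
obs 4: x=1 → posterior Beta(17/5, 9/2)

24/59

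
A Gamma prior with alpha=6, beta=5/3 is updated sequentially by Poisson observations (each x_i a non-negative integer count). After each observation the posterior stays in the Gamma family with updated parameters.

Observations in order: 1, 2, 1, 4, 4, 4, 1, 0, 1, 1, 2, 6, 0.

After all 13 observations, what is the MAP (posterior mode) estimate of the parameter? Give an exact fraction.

obs 1: x=1 → posterior Gamma(7, 8/3)
obs 2: x=2 → posterior Gamma(9, 11/3)
obs 3: x=1 → posterior Gamma(10, 14/3)
obs 4: x=4 → posterior Gamma(14, 17/3)
obs 5: x=4 → posterior Gamma(18, 20/3)
obs 6: x=4 → posterior Gamma(22, 23/3)
obs 7: x=1 → posterior Gamma(23, 26/3)
obs 8: x=0 → posterior Gamma(23, 29/3)
obs 9: x=1 → posterior Gamma(24, 32/3)
obs 10: x=1 → posterior Gamma(25, 35/3)
obs 11: x=2 → posterior Gamma(27, 38/3)
obs 12: x=6 → posterior Gamma(33, 41/3)
obs 13: x=0 → posterior Gamma(33, 44/3)

24/11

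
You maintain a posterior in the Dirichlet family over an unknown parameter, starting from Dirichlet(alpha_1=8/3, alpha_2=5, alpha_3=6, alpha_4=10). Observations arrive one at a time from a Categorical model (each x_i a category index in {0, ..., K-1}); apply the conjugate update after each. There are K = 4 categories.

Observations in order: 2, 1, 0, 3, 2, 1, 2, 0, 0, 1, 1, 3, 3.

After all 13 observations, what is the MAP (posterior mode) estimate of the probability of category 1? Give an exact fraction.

12/49

obs 1: x=2 → posterior Dirichlet(8/3, 5, 7, 10)
obs 2: x=1 → posterior Dirichlet(8/3, 6, 7, 10)
obs 3: x=0 → posterior Dirichlet(11/3, 6, 7, 10)
obs 4: x=3 → posterior Dirichlet(11/3, 6, 7, 11)
obs 5: x=2 → posterior Dirichlet(11/3, 6, 8, 11)
obs 6: x=1 → posterior Dirichlet(11/3, 7, 8, 11)
obs 7: x=2 → posterior Dirichlet(11/3, 7, 9, 11)
obs 8: x=0 → posterior Dirichlet(14/3, 7, 9, 11)
obs 9: x=0 → posterior Dirichlet(17/3, 7, 9, 11)
obs 10: x=1 → posterior Dirichlet(17/3, 8, 9, 11)
obs 11: x=1 → posterior Dirichlet(17/3, 9, 9, 11)
obs 12: x=3 → posterior Dirichlet(17/3, 9, 9, 12)
obs 13: x=3 → posterior Dirichlet(17/3, 9, 9, 13)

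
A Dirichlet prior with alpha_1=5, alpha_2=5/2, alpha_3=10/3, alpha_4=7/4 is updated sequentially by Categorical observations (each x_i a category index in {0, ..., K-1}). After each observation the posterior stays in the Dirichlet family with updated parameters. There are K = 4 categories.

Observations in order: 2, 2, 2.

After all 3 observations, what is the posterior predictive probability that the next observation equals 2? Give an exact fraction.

76/187

obs 1: x=2 → posterior Dirichlet(5, 5/2, 13/3, 7/4)
obs 2: x=2 → posterior Dirichlet(5, 5/2, 16/3, 7/4)
obs 3: x=2 → posterior Dirichlet(5, 5/2, 19/3, 7/4)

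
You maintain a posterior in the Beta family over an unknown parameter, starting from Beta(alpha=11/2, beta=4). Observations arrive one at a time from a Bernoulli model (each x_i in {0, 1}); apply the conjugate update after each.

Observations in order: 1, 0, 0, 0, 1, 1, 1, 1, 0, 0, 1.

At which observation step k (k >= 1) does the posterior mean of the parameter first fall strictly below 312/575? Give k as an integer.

obs 1: x=1 → posterior Beta(13/2, 4)
obs 2: x=0 → posterior Beta(13/2, 5)
obs 3: x=0 → posterior Beta(13/2, 6)
obs 4: x=0 → posterior Beta(13/2, 7)
obs 5: x=1 → posterior Beta(15/2, 7)
obs 6: x=1 → posterior Beta(17/2, 7)
obs 7: x=1 → posterior Beta(19/2, 7)
obs 8: x=1 → posterior Beta(21/2, 7)
obs 9: x=0 → posterior Beta(21/2, 8)
obs 10: x=0 → posterior Beta(21/2, 9)
obs 11: x=1 → posterior Beta(23/2, 9)

k = 3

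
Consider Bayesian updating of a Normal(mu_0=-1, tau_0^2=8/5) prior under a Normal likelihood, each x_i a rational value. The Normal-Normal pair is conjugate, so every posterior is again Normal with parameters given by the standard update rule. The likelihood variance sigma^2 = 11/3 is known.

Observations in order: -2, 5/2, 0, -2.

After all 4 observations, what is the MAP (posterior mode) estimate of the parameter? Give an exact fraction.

-91/151

obs 1: x=-2 → posterior Normal(-103/79, 88/79)
obs 2: x=5/2 → posterior Normal(-43/103, 88/103)
obs 3: x=0 → posterior Normal(-43/127, 88/127)
obs 4: x=-2 → posterior Normal(-91/151, 88/151)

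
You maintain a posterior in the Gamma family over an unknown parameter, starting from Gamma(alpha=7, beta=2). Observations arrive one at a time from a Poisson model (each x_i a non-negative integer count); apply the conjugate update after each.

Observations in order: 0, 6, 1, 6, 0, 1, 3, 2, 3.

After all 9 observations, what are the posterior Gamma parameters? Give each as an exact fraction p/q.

obs 1: x=0 → posterior Gamma(7, 3)
obs 2: x=6 → posterior Gamma(13, 4)
obs 3: x=1 → posterior Gamma(14, 5)
obs 4: x=6 → posterior Gamma(20, 6)
obs 5: x=0 → posterior Gamma(20, 7)
obs 6: x=1 → posterior Gamma(21, 8)
obs 7: x=3 → posterior Gamma(24, 9)
obs 8: x=2 → posterior Gamma(26, 10)
obs 9: x=3 → posterior Gamma(29, 11)

alpha=29, beta=11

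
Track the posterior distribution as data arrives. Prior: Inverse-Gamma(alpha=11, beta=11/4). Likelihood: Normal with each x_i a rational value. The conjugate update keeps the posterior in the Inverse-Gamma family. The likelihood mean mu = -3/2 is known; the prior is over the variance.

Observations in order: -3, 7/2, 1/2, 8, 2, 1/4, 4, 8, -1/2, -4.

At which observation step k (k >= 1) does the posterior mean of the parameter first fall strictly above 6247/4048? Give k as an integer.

k = 3

obs 1: x=-3 → posterior Inverse-Gamma(23/2, 31/8)
obs 2: x=7/2 → posterior Inverse-Gamma(12, 131/8)
obs 3: x=1/2 → posterior Inverse-Gamma(25/2, 147/8)
obs 4: x=8 → posterior Inverse-Gamma(13, 127/2)
obs 5: x=2 → posterior Inverse-Gamma(27/2, 557/8)
obs 6: x=1/4 → posterior Inverse-Gamma(14, 2277/32)
obs 7: x=4 → posterior Inverse-Gamma(29/2, 2761/32)
obs 8: x=8 → posterior Inverse-Gamma(15, 4205/32)
obs 9: x=-1/2 → posterior Inverse-Gamma(31/2, 4221/32)
obs 10: x=-4 → posterior Inverse-Gamma(16, 4321/32)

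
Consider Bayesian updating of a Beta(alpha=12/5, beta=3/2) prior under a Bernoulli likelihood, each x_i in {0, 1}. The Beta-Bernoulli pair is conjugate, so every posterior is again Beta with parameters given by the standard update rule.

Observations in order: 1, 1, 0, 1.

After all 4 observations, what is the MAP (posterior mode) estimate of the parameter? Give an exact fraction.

obs 1: x=1 → posterior Beta(17/5, 3/2)
obs 2: x=1 → posterior Beta(22/5, 3/2)
obs 3: x=0 → posterior Beta(22/5, 5/2)
obs 4: x=1 → posterior Beta(27/5, 5/2)

44/59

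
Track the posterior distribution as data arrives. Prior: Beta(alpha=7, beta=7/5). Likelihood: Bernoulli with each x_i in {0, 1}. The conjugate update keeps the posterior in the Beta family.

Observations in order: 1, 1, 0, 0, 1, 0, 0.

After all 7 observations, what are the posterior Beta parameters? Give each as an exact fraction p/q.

alpha=10, beta=27/5

obs 1: x=1 → posterior Beta(8, 7/5)
obs 2: x=1 → posterior Beta(9, 7/5)
obs 3: x=0 → posterior Beta(9, 12/5)
obs 4: x=0 → posterior Beta(9, 17/5)
obs 5: x=1 → posterior Beta(10, 17/5)
obs 6: x=0 → posterior Beta(10, 22/5)
obs 7: x=0 → posterior Beta(10, 27/5)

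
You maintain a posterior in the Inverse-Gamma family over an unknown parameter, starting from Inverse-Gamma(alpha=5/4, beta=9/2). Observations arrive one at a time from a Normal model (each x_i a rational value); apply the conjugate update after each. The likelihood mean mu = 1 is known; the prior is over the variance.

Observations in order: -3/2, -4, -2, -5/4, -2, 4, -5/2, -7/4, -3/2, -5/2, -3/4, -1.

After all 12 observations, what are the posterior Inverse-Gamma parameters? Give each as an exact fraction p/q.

obs 1: x=-3/2 → posterior Inverse-Gamma(7/4, 61/8)
obs 2: x=-4 → posterior Inverse-Gamma(9/4, 161/8)
obs 3: x=-2 → posterior Inverse-Gamma(11/4, 197/8)
obs 4: x=-5/4 → posterior Inverse-Gamma(13/4, 869/32)
obs 5: x=-2 → posterior Inverse-Gamma(15/4, 1013/32)
obs 6: x=4 → posterior Inverse-Gamma(17/4, 1157/32)
obs 7: x=-5/2 → posterior Inverse-Gamma(19/4, 1353/32)
obs 8: x=-7/4 → posterior Inverse-Gamma(21/4, 737/16)
obs 9: x=-3/2 → posterior Inverse-Gamma(23/4, 787/16)
obs 10: x=-5/2 → posterior Inverse-Gamma(25/4, 885/16)
obs 11: x=-3/4 → posterior Inverse-Gamma(27/4, 1819/32)
obs 12: x=-1 → posterior Inverse-Gamma(29/4, 1883/32)

alpha=29/4, beta=1883/32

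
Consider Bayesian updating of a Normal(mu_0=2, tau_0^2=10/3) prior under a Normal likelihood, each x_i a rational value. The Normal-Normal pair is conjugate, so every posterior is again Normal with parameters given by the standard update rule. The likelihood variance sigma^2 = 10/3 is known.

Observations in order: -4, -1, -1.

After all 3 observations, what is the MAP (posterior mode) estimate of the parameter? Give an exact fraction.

-1

obs 1: x=-4 → posterior Normal(-1, 5/3)
obs 2: x=-1 → posterior Normal(-1, 10/9)
obs 3: x=-1 → posterior Normal(-1, 5/6)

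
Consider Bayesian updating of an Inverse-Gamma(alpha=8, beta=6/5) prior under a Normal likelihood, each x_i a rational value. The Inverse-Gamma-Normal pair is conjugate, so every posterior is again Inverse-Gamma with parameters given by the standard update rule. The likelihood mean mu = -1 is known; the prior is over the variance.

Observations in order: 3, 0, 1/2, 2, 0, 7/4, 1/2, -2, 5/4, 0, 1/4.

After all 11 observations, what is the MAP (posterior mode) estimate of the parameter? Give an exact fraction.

4007/2320

obs 1: x=3 → posterior Inverse-Gamma(17/2, 46/5)
obs 2: x=0 → posterior Inverse-Gamma(9, 97/10)
obs 3: x=1/2 → posterior Inverse-Gamma(19/2, 433/40)
obs 4: x=2 → posterior Inverse-Gamma(10, 613/40)
obs 5: x=0 → posterior Inverse-Gamma(21/2, 633/40)
obs 6: x=7/4 → posterior Inverse-Gamma(11, 3137/160)
obs 7: x=1/2 → posterior Inverse-Gamma(23/2, 3317/160)
obs 8: x=-2 → posterior Inverse-Gamma(12, 3397/160)
obs 9: x=5/4 → posterior Inverse-Gamma(25/2, 1901/80)
obs 10: x=0 → posterior Inverse-Gamma(13, 1941/80)
obs 11: x=1/4 → posterior Inverse-Gamma(27/2, 4007/160)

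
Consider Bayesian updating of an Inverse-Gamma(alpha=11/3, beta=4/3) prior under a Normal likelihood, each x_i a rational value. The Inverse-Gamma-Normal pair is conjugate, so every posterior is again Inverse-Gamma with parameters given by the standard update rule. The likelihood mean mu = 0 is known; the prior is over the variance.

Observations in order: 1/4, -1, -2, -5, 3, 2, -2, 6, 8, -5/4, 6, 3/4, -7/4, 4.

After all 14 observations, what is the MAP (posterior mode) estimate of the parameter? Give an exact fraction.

2483/280

obs 1: x=1/4 → posterior Inverse-Gamma(25/6, 131/96)
obs 2: x=-1 → posterior Inverse-Gamma(14/3, 179/96)
obs 3: x=-2 → posterior Inverse-Gamma(31/6, 371/96)
obs 4: x=-5 → posterior Inverse-Gamma(17/3, 1571/96)
obs 5: x=3 → posterior Inverse-Gamma(37/6, 2003/96)
obs 6: x=2 → posterior Inverse-Gamma(20/3, 2195/96)
obs 7: x=-2 → posterior Inverse-Gamma(43/6, 2387/96)
obs 8: x=6 → posterior Inverse-Gamma(23/3, 4115/96)
obs 9: x=8 → posterior Inverse-Gamma(49/6, 7187/96)
obs 10: x=-5/4 → posterior Inverse-Gamma(26/3, 3631/48)
obs 11: x=6 → posterior Inverse-Gamma(55/6, 4495/48)
obs 12: x=3/4 → posterior Inverse-Gamma(29/3, 9017/96)
obs 13: x=-7/4 → posterior Inverse-Gamma(61/6, 2291/24)
obs 14: x=4 → posterior Inverse-Gamma(32/3, 2483/24)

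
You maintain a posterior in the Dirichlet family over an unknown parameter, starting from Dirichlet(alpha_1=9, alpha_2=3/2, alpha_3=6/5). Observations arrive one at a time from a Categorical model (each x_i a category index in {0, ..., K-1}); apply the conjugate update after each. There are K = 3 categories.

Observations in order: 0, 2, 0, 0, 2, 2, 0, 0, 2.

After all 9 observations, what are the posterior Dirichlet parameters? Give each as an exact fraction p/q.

alpha_1=14, alpha_2=3/2, alpha_3=26/5

obs 1: x=0 → posterior Dirichlet(10, 3/2, 6/5)
obs 2: x=2 → posterior Dirichlet(10, 3/2, 11/5)
obs 3: x=0 → posterior Dirichlet(11, 3/2, 11/5)
obs 4: x=0 → posterior Dirichlet(12, 3/2, 11/5)
obs 5: x=2 → posterior Dirichlet(12, 3/2, 16/5)
obs 6: x=2 → posterior Dirichlet(12, 3/2, 21/5)
obs 7: x=0 → posterior Dirichlet(13, 3/2, 21/5)
obs 8: x=0 → posterior Dirichlet(14, 3/2, 21/5)
obs 9: x=2 → posterior Dirichlet(14, 3/2, 26/5)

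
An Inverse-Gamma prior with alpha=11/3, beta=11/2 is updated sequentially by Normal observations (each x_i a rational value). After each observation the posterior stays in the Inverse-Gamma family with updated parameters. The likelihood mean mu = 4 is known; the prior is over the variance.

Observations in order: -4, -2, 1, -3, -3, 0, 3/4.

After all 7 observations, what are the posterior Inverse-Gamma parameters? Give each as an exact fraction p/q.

obs 1: x=-4 → posterior Inverse-Gamma(25/6, 75/2)
obs 2: x=-2 → posterior Inverse-Gamma(14/3, 111/2)
obs 3: x=1 → posterior Inverse-Gamma(31/6, 60)
obs 4: x=-3 → posterior Inverse-Gamma(17/3, 169/2)
obs 5: x=-3 → posterior Inverse-Gamma(37/6, 109)
obs 6: x=0 → posterior Inverse-Gamma(20/3, 117)
obs 7: x=3/4 → posterior Inverse-Gamma(43/6, 3913/32)

alpha=43/6, beta=3913/32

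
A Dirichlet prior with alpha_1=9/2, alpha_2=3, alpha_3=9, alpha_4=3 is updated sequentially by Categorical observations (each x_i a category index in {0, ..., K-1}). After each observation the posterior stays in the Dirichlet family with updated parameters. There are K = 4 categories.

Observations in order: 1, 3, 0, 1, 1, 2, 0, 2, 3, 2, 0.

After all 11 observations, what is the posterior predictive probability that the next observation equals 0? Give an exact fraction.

15/61

obs 1: x=1 → posterior Dirichlet(9/2, 4, 9, 3)
obs 2: x=3 → posterior Dirichlet(9/2, 4, 9, 4)
obs 3: x=0 → posterior Dirichlet(11/2, 4, 9, 4)
obs 4: x=1 → posterior Dirichlet(11/2, 5, 9, 4)
obs 5: x=1 → posterior Dirichlet(11/2, 6, 9, 4)
obs 6: x=2 → posterior Dirichlet(11/2, 6, 10, 4)
obs 7: x=0 → posterior Dirichlet(13/2, 6, 10, 4)
obs 8: x=2 → posterior Dirichlet(13/2, 6, 11, 4)
obs 9: x=3 → posterior Dirichlet(13/2, 6, 11, 5)
obs 10: x=2 → posterior Dirichlet(13/2, 6, 12, 5)
obs 11: x=0 → posterior Dirichlet(15/2, 6, 12, 5)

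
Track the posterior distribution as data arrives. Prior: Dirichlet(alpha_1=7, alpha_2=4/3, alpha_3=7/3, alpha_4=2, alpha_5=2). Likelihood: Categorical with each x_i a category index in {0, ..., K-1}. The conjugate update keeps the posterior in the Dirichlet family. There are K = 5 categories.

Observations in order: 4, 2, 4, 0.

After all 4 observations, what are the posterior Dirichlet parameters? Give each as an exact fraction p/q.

alpha_1=8, alpha_2=4/3, alpha_3=10/3, alpha_4=2, alpha_5=4

obs 1: x=4 → posterior Dirichlet(7, 4/3, 7/3, 2, 3)
obs 2: x=2 → posterior Dirichlet(7, 4/3, 10/3, 2, 3)
obs 3: x=4 → posterior Dirichlet(7, 4/3, 10/3, 2, 4)
obs 4: x=0 → posterior Dirichlet(8, 4/3, 10/3, 2, 4)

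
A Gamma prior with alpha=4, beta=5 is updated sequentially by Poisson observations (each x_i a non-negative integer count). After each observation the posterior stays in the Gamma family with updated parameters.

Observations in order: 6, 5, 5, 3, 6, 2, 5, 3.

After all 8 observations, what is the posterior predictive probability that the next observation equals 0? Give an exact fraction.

27783742160348572763840067510872319734178277/500026926136478545004035990584179037499817984

obs 1: x=6 → posterior Gamma(10, 6)
obs 2: x=5 → posterior Gamma(15, 7)
obs 3: x=5 → posterior Gamma(20, 8)
obs 4: x=3 → posterior Gamma(23, 9)
obs 5: x=6 → posterior Gamma(29, 10)
obs 6: x=2 → posterior Gamma(31, 11)
obs 7: x=5 → posterior Gamma(36, 12)
obs 8: x=3 → posterior Gamma(39, 13)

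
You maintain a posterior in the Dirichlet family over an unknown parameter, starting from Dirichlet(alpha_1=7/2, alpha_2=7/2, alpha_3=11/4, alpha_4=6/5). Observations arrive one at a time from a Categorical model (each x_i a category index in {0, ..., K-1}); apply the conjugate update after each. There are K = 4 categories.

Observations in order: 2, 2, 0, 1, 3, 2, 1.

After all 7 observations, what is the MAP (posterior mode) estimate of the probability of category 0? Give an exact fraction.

obs 1: x=2 → posterior Dirichlet(7/2, 7/2, 15/4, 6/5)
obs 2: x=2 → posterior Dirichlet(7/2, 7/2, 19/4, 6/5)
obs 3: x=0 → posterior Dirichlet(9/2, 7/2, 19/4, 6/5)
obs 4: x=1 → posterior Dirichlet(9/2, 9/2, 19/4, 6/5)
obs 5: x=3 → posterior Dirichlet(9/2, 9/2, 19/4, 11/5)
obs 6: x=2 → posterior Dirichlet(9/2, 9/2, 23/4, 11/5)
obs 7: x=1 → posterior Dirichlet(9/2, 11/2, 23/4, 11/5)

70/279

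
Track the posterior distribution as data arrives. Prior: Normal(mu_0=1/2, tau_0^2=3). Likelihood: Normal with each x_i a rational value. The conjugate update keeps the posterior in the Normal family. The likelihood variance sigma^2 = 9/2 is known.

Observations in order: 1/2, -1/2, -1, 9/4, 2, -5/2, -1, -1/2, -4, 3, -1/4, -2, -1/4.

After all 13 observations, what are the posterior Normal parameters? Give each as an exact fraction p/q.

mu_0=-7/29, tau_0^2=9/29

obs 1: x=1/2 → posterior Normal(1/2, 9/5)
obs 2: x=-1/2 → posterior Normal(3/14, 9/7)
obs 3: x=-1 → posterior Normal(-1/18, 1)
obs 4: x=9/4 → posterior Normal(4/11, 9/11)
obs 5: x=2 → posterior Normal(8/13, 9/13)
obs 6: x=-5/2 → posterior Normal(1/5, 3/5)
obs 7: x=-1 → posterior Normal(1/17, 9/17)
obs 8: x=-1/2 → posterior Normal(0, 9/19)
obs 9: x=-4 → posterior Normal(-8/21, 3/7)
obs 10: x=3 → posterior Normal(-2/23, 9/23)
obs 11: x=-1/4 → posterior Normal(-1/10, 9/25)
obs 12: x=-2 → posterior Normal(-13/54, 1/3)
obs 13: x=-1/4 → posterior Normal(-7/29, 9/29)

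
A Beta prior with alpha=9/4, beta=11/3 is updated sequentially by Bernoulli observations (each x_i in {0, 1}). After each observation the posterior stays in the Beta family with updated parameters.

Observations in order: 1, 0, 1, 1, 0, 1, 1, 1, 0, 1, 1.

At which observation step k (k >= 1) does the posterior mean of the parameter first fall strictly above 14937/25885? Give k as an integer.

k = 8

obs 1: x=1 → posterior Beta(13/4, 11/3)
obs 2: x=0 → posterior Beta(13/4, 14/3)
obs 3: x=1 → posterior Beta(17/4, 14/3)
obs 4: x=1 → posterior Beta(21/4, 14/3)
obs 5: x=0 → posterior Beta(21/4, 17/3)
obs 6: x=1 → posterior Beta(25/4, 17/3)
obs 7: x=1 → posterior Beta(29/4, 17/3)
obs 8: x=1 → posterior Beta(33/4, 17/3)
obs 9: x=0 → posterior Beta(33/4, 20/3)
obs 10: x=1 → posterior Beta(37/4, 20/3)
obs 11: x=1 → posterior Beta(41/4, 20/3)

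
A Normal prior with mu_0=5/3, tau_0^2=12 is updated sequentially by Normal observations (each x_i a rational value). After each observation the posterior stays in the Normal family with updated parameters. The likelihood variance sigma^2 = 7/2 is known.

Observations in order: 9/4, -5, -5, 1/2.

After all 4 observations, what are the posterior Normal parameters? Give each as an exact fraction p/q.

mu_0=-487/309, tau_0^2=84/103

obs 1: x=9/4 → posterior Normal(197/93, 84/31)
obs 2: x=-5 → posterior Normal(-163/165, 84/55)
obs 3: x=-5 → posterior Normal(-523/237, 84/79)
obs 4: x=1/2 → posterior Normal(-487/309, 84/103)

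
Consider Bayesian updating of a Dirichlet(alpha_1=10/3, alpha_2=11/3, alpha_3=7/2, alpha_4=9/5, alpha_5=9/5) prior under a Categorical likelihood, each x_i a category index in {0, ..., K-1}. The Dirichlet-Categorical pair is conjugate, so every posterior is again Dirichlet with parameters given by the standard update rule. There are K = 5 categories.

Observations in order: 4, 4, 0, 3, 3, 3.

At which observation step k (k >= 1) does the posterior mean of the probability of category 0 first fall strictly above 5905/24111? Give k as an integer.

k = 3

obs 1: x=4 → posterior Dirichlet(10/3, 11/3, 7/2, 9/5, 14/5)
obs 2: x=4 → posterior Dirichlet(10/3, 11/3, 7/2, 9/5, 19/5)
obs 3: x=0 → posterior Dirichlet(13/3, 11/3, 7/2, 9/5, 19/5)
obs 4: x=3 → posterior Dirichlet(13/3, 11/3, 7/2, 14/5, 19/5)
obs 5: x=3 → posterior Dirichlet(13/3, 11/3, 7/2, 19/5, 19/5)
obs 6: x=3 → posterior Dirichlet(13/3, 11/3, 7/2, 24/5, 19/5)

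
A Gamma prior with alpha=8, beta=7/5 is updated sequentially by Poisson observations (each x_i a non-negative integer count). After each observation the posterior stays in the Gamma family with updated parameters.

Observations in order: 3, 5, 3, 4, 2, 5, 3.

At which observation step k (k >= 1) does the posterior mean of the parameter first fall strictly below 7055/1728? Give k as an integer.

obs 1: x=3 → posterior Gamma(11, 12/5)
obs 2: x=5 → posterior Gamma(16, 17/5)
obs 3: x=3 → posterior Gamma(19, 22/5)
obs 4: x=4 → posterior Gamma(23, 27/5)
obs 5: x=2 → posterior Gamma(25, 32/5)
obs 6: x=5 → posterior Gamma(30, 37/5)
obs 7: x=3 → posterior Gamma(33, 42/5)

k = 5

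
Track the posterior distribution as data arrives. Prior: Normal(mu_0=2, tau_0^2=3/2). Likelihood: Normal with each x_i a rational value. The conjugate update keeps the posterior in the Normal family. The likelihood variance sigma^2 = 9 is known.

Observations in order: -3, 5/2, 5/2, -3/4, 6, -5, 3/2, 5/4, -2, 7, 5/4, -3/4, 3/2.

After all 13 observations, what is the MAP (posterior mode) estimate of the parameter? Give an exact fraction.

24/19

obs 1: x=-3 → posterior Normal(9/7, 9/7)
obs 2: x=5/2 → posterior Normal(23/16, 9/8)
obs 3: x=5/2 → posterior Normal(14/9, 1)
obs 4: x=-3/4 → posterior Normal(53/40, 9/10)
obs 5: x=6 → posterior Normal(7/4, 9/11)
obs 6: x=-5 → posterior Normal(19/16, 3/4)
obs 7: x=3/2 → posterior Normal(63/52, 9/13)
obs 8: x=5/4 → posterior Normal(17/14, 9/14)
obs 9: x=-2 → posterior Normal(1, 3/5)
obs 10: x=7 → posterior Normal(11/8, 9/16)
obs 11: x=5/4 → posterior Normal(93/68, 9/17)
obs 12: x=-3/4 → posterior Normal(5/4, 1/2)
obs 13: x=3/2 → posterior Normal(24/19, 9/19)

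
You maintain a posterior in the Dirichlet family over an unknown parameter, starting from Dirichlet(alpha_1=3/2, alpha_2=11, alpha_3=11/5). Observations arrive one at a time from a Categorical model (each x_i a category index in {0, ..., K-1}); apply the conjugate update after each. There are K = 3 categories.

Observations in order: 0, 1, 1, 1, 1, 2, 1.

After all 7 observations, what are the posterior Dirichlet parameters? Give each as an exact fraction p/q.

obs 1: x=0 → posterior Dirichlet(5/2, 11, 11/5)
obs 2: x=1 → posterior Dirichlet(5/2, 12, 11/5)
obs 3: x=1 → posterior Dirichlet(5/2, 13, 11/5)
obs 4: x=1 → posterior Dirichlet(5/2, 14, 11/5)
obs 5: x=1 → posterior Dirichlet(5/2, 15, 11/5)
obs 6: x=2 → posterior Dirichlet(5/2, 15, 16/5)
obs 7: x=1 → posterior Dirichlet(5/2, 16, 16/5)

alpha_1=5/2, alpha_2=16, alpha_3=16/5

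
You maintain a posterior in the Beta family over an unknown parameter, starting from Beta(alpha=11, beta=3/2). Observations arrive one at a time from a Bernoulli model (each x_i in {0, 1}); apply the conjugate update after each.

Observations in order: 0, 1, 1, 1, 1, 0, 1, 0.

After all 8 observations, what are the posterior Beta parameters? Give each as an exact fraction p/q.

obs 1: x=0 → posterior Beta(11, 5/2)
obs 2: x=1 → posterior Beta(12, 5/2)
obs 3: x=1 → posterior Beta(13, 5/2)
obs 4: x=1 → posterior Beta(14, 5/2)
obs 5: x=1 → posterior Beta(15, 5/2)
obs 6: x=0 → posterior Beta(15, 7/2)
obs 7: x=1 → posterior Beta(16, 7/2)
obs 8: x=0 → posterior Beta(16, 9/2)

alpha=16, beta=9/2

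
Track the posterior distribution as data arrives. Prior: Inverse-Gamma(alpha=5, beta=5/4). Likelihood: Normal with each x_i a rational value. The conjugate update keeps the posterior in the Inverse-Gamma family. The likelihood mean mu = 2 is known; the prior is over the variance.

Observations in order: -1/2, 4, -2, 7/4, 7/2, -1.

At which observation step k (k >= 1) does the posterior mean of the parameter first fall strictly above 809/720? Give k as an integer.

k = 2

obs 1: x=-1/2 → posterior Inverse-Gamma(11/2, 35/8)
obs 2: x=4 → posterior Inverse-Gamma(6, 51/8)
obs 3: x=-2 → posterior Inverse-Gamma(13/2, 115/8)
obs 4: x=7/4 → posterior Inverse-Gamma(7, 461/32)
obs 5: x=7/2 → posterior Inverse-Gamma(15/2, 497/32)
obs 6: x=-1 → posterior Inverse-Gamma(8, 641/32)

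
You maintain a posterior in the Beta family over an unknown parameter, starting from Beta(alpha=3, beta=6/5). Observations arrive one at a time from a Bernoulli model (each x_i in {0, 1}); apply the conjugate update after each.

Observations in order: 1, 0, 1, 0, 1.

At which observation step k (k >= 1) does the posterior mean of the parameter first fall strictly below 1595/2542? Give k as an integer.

obs 1: x=1 → posterior Beta(4, 6/5)
obs 2: x=0 → posterior Beta(4, 11/5)
obs 3: x=1 → posterior Beta(5, 11/5)
obs 4: x=0 → posterior Beta(5, 16/5)
obs 5: x=1 → posterior Beta(6, 16/5)

k = 4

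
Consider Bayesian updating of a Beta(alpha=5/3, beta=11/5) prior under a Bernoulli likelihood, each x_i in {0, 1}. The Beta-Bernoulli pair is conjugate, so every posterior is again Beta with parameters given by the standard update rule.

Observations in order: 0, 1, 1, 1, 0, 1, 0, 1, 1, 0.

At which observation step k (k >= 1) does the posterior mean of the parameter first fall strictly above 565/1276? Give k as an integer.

k = 2

obs 1: x=0 → posterior Beta(5/3, 16/5)
obs 2: x=1 → posterior Beta(8/3, 16/5)
obs 3: x=1 → posterior Beta(11/3, 16/5)
obs 4: x=1 → posterior Beta(14/3, 16/5)
obs 5: x=0 → posterior Beta(14/3, 21/5)
obs 6: x=1 → posterior Beta(17/3, 21/5)
obs 7: x=0 → posterior Beta(17/3, 26/5)
obs 8: x=1 → posterior Beta(20/3, 26/5)
obs 9: x=1 → posterior Beta(23/3, 26/5)
obs 10: x=0 → posterior Beta(23/3, 31/5)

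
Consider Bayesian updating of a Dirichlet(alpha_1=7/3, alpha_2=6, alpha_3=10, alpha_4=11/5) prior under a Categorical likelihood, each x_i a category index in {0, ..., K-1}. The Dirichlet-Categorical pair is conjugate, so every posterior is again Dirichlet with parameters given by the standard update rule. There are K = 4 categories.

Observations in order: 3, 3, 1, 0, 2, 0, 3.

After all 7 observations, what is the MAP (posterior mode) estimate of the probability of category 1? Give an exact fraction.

90/353

obs 1: x=3 → posterior Dirichlet(7/3, 6, 10, 16/5)
obs 2: x=3 → posterior Dirichlet(7/3, 6, 10, 21/5)
obs 3: x=1 → posterior Dirichlet(7/3, 7, 10, 21/5)
obs 4: x=0 → posterior Dirichlet(10/3, 7, 10, 21/5)
obs 5: x=2 → posterior Dirichlet(10/3, 7, 11, 21/5)
obs 6: x=0 → posterior Dirichlet(13/3, 7, 11, 21/5)
obs 7: x=3 → posterior Dirichlet(13/3, 7, 11, 26/5)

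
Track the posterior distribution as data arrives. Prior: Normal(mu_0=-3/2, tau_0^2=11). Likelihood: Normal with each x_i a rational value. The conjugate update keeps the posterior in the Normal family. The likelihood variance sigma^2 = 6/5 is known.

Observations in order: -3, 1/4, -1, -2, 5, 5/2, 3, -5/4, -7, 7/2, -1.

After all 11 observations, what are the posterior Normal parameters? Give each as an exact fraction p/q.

mu_0=-64/611, tau_0^2=66/611

obs 1: x=-3 → posterior Normal(-174/61, 66/61)
obs 2: x=1/4 → posterior Normal(-641/464, 33/58)
obs 3: x=-1 → posterior Normal(-287/228, 22/57)
obs 4: x=-2 → posterior Normal(-1301/904, 33/113)
obs 5: x=5 → posterior Normal(-201/1124, 66/281)
obs 6: x=5/2 → posterior Normal(349/1344, 11/56)
obs 7: x=3 → posterior Normal(1009/1564, 66/391)
obs 8: x=-5/4 → posterior Normal(367/892, 33/223)
obs 9: x=-7 → posterior Normal(-403/1002, 22/167)
obs 10: x=7/2 → posterior Normal(-9/556, 33/278)
obs 11: x=-1 → posterior Normal(-64/611, 66/611)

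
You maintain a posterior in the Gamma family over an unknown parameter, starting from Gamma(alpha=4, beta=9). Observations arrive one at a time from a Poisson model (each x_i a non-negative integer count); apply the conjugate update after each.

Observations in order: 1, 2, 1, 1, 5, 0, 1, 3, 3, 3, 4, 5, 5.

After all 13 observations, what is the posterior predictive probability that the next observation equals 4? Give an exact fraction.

obs 1: x=1 → posterior Gamma(5, 10)
obs 2: x=2 → posterior Gamma(7, 11)
obs 3: x=1 → posterior Gamma(8, 12)
obs 4: x=1 → posterior Gamma(9, 13)
obs 5: x=5 → posterior Gamma(14, 14)
obs 6: x=0 → posterior Gamma(14, 15)
obs 7: x=1 → posterior Gamma(15, 16)
obs 8: x=3 → posterior Gamma(18, 17)
obs 9: x=3 → posterior Gamma(21, 18)
obs 10: x=3 → posterior Gamma(24, 19)
obs 11: x=4 → posterior Gamma(28, 20)
obs 12: x=5 → posterior Gamma(33, 21)
obs 13: x=5 → posterior Gamma(38, 22)

104122043077001365074772894838378930769016276554906337280/1558005952997140033806173725098810522409738596181909282129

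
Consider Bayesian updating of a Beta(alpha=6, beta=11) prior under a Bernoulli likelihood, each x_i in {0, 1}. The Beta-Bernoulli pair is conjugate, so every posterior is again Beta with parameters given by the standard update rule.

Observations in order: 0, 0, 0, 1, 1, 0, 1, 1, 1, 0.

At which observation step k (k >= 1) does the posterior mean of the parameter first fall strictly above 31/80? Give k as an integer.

obs 1: x=0 → posterior Beta(6, 12)
obs 2: x=0 → posterior Beta(6, 13)
obs 3: x=0 → posterior Beta(6, 14)
obs 4: x=1 → posterior Beta(7, 14)
obs 5: x=1 → posterior Beta(8, 14)
obs 6: x=0 → posterior Beta(8, 15)
obs 7: x=1 → posterior Beta(9, 15)
obs 8: x=1 → posterior Beta(10, 15)
obs 9: x=1 → posterior Beta(11, 15)
obs 10: x=0 → posterior Beta(11, 16)

k = 8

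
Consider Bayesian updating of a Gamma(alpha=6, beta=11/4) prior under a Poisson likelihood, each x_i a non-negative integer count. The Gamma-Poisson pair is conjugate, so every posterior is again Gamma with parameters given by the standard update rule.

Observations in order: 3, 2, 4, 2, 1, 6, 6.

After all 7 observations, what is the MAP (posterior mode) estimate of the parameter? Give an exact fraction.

obs 1: x=3 → posterior Gamma(9, 15/4)
obs 2: x=2 → posterior Gamma(11, 19/4)
obs 3: x=4 → posterior Gamma(15, 23/4)
obs 4: x=2 → posterior Gamma(17, 27/4)
obs 5: x=1 → posterior Gamma(18, 31/4)
obs 6: x=6 → posterior Gamma(24, 35/4)
obs 7: x=6 → posterior Gamma(30, 39/4)

116/39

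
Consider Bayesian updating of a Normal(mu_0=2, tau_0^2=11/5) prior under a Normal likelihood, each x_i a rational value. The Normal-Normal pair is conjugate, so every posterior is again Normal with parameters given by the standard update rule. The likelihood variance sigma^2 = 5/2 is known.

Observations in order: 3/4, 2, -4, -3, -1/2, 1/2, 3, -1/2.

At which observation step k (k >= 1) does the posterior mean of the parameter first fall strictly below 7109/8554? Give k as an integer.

obs 1: x=3/4 → posterior Normal(133/94, 55/47)
obs 2: x=2 → posterior Normal(221/138, 55/69)
obs 3: x=-4 → posterior Normal(45/182, 55/91)
obs 4: x=-3 → posterior Normal(-87/226, 55/113)
obs 5: x=-1/2 → posterior Normal(-109/270, 11/27)
obs 6: x=1/2 → posterior Normal(-87/314, 55/157)
obs 7: x=3 → posterior Normal(45/358, 55/179)
obs 8: x=-1/2 → posterior Normal(23/402, 55/201)

k = 3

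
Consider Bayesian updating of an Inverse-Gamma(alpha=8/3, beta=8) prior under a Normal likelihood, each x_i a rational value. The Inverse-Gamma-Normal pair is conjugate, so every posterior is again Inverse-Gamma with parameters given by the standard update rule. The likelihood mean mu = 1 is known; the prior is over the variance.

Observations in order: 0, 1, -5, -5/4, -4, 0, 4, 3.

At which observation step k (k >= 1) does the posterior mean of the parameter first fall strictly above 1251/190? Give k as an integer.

k = 3

obs 1: x=0 → posterior Inverse-Gamma(19/6, 17/2)
obs 2: x=1 → posterior Inverse-Gamma(11/3, 17/2)
obs 3: x=-5 → posterior Inverse-Gamma(25/6, 53/2)
obs 4: x=-5/4 → posterior Inverse-Gamma(14/3, 929/32)
obs 5: x=-4 → posterior Inverse-Gamma(31/6, 1329/32)
obs 6: x=0 → posterior Inverse-Gamma(17/3, 1345/32)
obs 7: x=4 → posterior Inverse-Gamma(37/6, 1489/32)
obs 8: x=3 → posterior Inverse-Gamma(20/3, 1553/32)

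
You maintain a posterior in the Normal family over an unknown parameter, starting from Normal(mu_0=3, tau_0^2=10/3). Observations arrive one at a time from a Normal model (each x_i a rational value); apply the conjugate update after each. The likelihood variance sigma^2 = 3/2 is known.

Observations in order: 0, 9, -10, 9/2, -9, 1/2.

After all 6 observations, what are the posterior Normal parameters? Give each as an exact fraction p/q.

mu_0=-73/129, tau_0^2=10/43

obs 1: x=0 → posterior Normal(27/29, 30/29)
obs 2: x=9 → posterior Normal(207/49, 30/49)
obs 3: x=-10 → posterior Normal(7/69, 10/23)
obs 4: x=9/2 → posterior Normal(97/89, 30/89)
obs 5: x=-9 → posterior Normal(-83/109, 30/109)
obs 6: x=1/2 → posterior Normal(-73/129, 10/43)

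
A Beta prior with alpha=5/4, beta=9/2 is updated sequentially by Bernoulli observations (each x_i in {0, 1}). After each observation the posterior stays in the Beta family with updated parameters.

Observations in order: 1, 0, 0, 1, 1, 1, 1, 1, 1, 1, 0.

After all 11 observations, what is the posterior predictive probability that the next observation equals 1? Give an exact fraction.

obs 1: x=1 → posterior Beta(9/4, 9/2)
obs 2: x=0 → posterior Beta(9/4, 11/2)
obs 3: x=0 → posterior Beta(9/4, 13/2)
obs 4: x=1 → posterior Beta(13/4, 13/2)
obs 5: x=1 → posterior Beta(17/4, 13/2)
obs 6: x=1 → posterior Beta(21/4, 13/2)
obs 7: x=1 → posterior Beta(25/4, 13/2)
obs 8: x=1 → posterior Beta(29/4, 13/2)
obs 9: x=1 → posterior Beta(33/4, 13/2)
obs 10: x=1 → posterior Beta(37/4, 13/2)
obs 11: x=0 → posterior Beta(37/4, 15/2)

37/67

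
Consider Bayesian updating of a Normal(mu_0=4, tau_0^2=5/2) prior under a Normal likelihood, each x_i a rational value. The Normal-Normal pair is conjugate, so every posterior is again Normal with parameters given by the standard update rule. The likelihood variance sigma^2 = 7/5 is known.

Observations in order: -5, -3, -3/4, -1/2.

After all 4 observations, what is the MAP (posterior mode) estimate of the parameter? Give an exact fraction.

obs 1: x=-5 → posterior Normal(-23/13, 35/39)
obs 2: x=-3 → posterior Normal(-9/4, 35/64)
obs 3: x=-3/4 → posterior Normal(-651/356, 35/89)
obs 4: x=-1/2 → posterior Normal(-701/456, 35/114)

-701/456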